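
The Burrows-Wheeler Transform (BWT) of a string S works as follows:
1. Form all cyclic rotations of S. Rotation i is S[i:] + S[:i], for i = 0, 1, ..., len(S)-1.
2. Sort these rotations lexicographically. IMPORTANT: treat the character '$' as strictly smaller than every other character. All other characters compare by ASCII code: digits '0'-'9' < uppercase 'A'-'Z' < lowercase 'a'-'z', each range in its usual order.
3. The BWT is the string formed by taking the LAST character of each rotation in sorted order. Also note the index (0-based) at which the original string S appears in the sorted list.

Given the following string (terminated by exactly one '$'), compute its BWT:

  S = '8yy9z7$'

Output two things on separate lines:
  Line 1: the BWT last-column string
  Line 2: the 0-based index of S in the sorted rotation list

Answer: 7z$yy89
2

Derivation:
All 7 rotations (rotation i = S[i:]+S[:i]):
  rot[0] = 8yy9z7$
  rot[1] = yy9z7$8
  rot[2] = y9z7$8y
  rot[3] = 9z7$8yy
  rot[4] = z7$8yy9
  rot[5] = 7$8yy9z
  rot[6] = $8yy9z7
Sorted (with $ < everything):
  sorted[0] = $8yy9z7  (last char: '7')
  sorted[1] = 7$8yy9z  (last char: 'z')
  sorted[2] = 8yy9z7$  (last char: '$')
  sorted[3] = 9z7$8yy  (last char: 'y')
  sorted[4] = y9z7$8y  (last char: 'y')
  sorted[5] = yy9z7$8  (last char: '8')
  sorted[6] = z7$8yy9  (last char: '9')
Last column: 7z$yy89
Original string S is at sorted index 2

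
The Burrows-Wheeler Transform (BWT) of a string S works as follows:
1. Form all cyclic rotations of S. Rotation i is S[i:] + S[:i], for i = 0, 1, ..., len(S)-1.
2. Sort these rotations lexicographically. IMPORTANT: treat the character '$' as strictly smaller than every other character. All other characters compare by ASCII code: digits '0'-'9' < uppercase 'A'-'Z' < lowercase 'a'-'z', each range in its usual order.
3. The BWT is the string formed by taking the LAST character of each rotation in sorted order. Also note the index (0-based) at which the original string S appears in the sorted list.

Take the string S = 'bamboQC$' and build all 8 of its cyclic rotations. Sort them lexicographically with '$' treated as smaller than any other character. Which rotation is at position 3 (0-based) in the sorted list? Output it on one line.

Answer: amboQC$b

Derivation:
All 8 rotations (rotation i = S[i:]+S[:i]):
  rot[0] = bamboQC$
  rot[1] = amboQC$b
  rot[2] = mboQC$ba
  rot[3] = boQC$bam
  rot[4] = oQC$bamb
  rot[5] = QC$bambo
  rot[6] = C$bamboQ
  rot[7] = $bamboQC
Sorted (with $ < everything):
  sorted[0] = $bamboQC
  sorted[1] = C$bamboQ
  sorted[2] = QC$bambo
  sorted[3] = amboQC$b
  sorted[4] = bamboQC$
  sorted[5] = boQC$bam
  sorted[6] = mboQC$ba
  sorted[7] = oQC$bamb
sorted[3] = amboQC$b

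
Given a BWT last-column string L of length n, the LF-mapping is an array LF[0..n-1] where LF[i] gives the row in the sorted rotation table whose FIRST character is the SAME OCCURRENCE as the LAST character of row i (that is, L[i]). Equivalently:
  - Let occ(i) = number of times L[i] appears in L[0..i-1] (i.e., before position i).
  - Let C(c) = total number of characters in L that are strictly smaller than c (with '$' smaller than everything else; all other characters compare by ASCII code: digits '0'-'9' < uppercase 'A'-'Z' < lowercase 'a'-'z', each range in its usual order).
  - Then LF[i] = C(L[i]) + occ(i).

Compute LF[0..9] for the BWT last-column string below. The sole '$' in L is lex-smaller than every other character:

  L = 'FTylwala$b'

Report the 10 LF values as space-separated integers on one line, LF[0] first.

Char counts: '$':1, 'F':1, 'T':1, 'a':2, 'b':1, 'l':2, 'w':1, 'y':1
C (first-col start): C('$')=0, C('F')=1, C('T')=2, C('a')=3, C('b')=5, C('l')=6, C('w')=8, C('y')=9
L[0]='F': occ=0, LF[0]=C('F')+0=1+0=1
L[1]='T': occ=0, LF[1]=C('T')+0=2+0=2
L[2]='y': occ=0, LF[2]=C('y')+0=9+0=9
L[3]='l': occ=0, LF[3]=C('l')+0=6+0=6
L[4]='w': occ=0, LF[4]=C('w')+0=8+0=8
L[5]='a': occ=0, LF[5]=C('a')+0=3+0=3
L[6]='l': occ=1, LF[6]=C('l')+1=6+1=7
L[7]='a': occ=1, LF[7]=C('a')+1=3+1=4
L[8]='$': occ=0, LF[8]=C('$')+0=0+0=0
L[9]='b': occ=0, LF[9]=C('b')+0=5+0=5

Answer: 1 2 9 6 8 3 7 4 0 5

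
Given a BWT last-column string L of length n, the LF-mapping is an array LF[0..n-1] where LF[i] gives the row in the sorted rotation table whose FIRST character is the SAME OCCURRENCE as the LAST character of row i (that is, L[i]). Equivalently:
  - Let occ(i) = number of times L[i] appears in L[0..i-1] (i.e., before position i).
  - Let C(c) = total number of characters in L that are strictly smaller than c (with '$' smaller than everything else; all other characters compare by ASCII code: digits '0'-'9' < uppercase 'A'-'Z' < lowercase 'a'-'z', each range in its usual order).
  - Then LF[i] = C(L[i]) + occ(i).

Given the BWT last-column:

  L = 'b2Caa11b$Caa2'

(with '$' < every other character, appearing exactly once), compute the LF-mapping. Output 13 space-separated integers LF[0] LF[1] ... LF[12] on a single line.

Char counts: '$':1, '1':2, '2':2, 'C':2, 'a':4, 'b':2
C (first-col start): C('$')=0, C('1')=1, C('2')=3, C('C')=5, C('a')=7, C('b')=11
L[0]='b': occ=0, LF[0]=C('b')+0=11+0=11
L[1]='2': occ=0, LF[1]=C('2')+0=3+0=3
L[2]='C': occ=0, LF[2]=C('C')+0=5+0=5
L[3]='a': occ=0, LF[3]=C('a')+0=7+0=7
L[4]='a': occ=1, LF[4]=C('a')+1=7+1=8
L[5]='1': occ=0, LF[5]=C('1')+0=1+0=1
L[6]='1': occ=1, LF[6]=C('1')+1=1+1=2
L[7]='b': occ=1, LF[7]=C('b')+1=11+1=12
L[8]='$': occ=0, LF[8]=C('$')+0=0+0=0
L[9]='C': occ=1, LF[9]=C('C')+1=5+1=6
L[10]='a': occ=2, LF[10]=C('a')+2=7+2=9
L[11]='a': occ=3, LF[11]=C('a')+3=7+3=10
L[12]='2': occ=1, LF[12]=C('2')+1=3+1=4

Answer: 11 3 5 7 8 1 2 12 0 6 9 10 4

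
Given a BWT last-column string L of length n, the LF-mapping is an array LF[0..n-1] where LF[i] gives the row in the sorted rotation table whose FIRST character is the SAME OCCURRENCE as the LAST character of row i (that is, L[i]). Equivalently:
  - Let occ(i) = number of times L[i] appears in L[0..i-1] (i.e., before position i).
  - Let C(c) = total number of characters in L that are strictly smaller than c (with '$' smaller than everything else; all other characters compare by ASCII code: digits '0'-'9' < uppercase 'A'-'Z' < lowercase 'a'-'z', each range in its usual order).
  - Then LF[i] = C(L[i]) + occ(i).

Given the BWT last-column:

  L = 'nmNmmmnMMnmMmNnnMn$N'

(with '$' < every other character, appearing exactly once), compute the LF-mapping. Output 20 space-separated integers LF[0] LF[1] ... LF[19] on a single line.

Char counts: '$':1, 'M':4, 'N':3, 'm':6, 'n':6
C (first-col start): C('$')=0, C('M')=1, C('N')=5, C('m')=8, C('n')=14
L[0]='n': occ=0, LF[0]=C('n')+0=14+0=14
L[1]='m': occ=0, LF[1]=C('m')+0=8+0=8
L[2]='N': occ=0, LF[2]=C('N')+0=5+0=5
L[3]='m': occ=1, LF[3]=C('m')+1=8+1=9
L[4]='m': occ=2, LF[4]=C('m')+2=8+2=10
L[5]='m': occ=3, LF[5]=C('m')+3=8+3=11
L[6]='n': occ=1, LF[6]=C('n')+1=14+1=15
L[7]='M': occ=0, LF[7]=C('M')+0=1+0=1
L[8]='M': occ=1, LF[8]=C('M')+1=1+1=2
L[9]='n': occ=2, LF[9]=C('n')+2=14+2=16
L[10]='m': occ=4, LF[10]=C('m')+4=8+4=12
L[11]='M': occ=2, LF[11]=C('M')+2=1+2=3
L[12]='m': occ=5, LF[12]=C('m')+5=8+5=13
L[13]='N': occ=1, LF[13]=C('N')+1=5+1=6
L[14]='n': occ=3, LF[14]=C('n')+3=14+3=17
L[15]='n': occ=4, LF[15]=C('n')+4=14+4=18
L[16]='M': occ=3, LF[16]=C('M')+3=1+3=4
L[17]='n': occ=5, LF[17]=C('n')+5=14+5=19
L[18]='$': occ=0, LF[18]=C('$')+0=0+0=0
L[19]='N': occ=2, LF[19]=C('N')+2=5+2=7

Answer: 14 8 5 9 10 11 15 1 2 16 12 3 13 6 17 18 4 19 0 7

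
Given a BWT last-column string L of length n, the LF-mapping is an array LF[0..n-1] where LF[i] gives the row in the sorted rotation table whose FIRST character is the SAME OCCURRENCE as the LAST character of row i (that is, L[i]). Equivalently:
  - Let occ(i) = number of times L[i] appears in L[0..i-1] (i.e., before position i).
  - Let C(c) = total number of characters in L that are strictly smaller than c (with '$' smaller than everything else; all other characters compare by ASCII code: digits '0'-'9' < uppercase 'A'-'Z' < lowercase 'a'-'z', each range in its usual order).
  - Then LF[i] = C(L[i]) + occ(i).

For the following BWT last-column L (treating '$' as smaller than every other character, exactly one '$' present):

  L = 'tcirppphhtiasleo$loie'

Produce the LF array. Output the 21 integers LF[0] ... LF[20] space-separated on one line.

Answer: 19 2 7 17 14 15 16 5 6 20 8 1 18 10 3 12 0 11 13 9 4

Derivation:
Char counts: '$':1, 'a':1, 'c':1, 'e':2, 'h':2, 'i':3, 'l':2, 'o':2, 'p':3, 'r':1, 's':1, 't':2
C (first-col start): C('$')=0, C('a')=1, C('c')=2, C('e')=3, C('h')=5, C('i')=7, C('l')=10, C('o')=12, C('p')=14, C('r')=17, C('s')=18, C('t')=19
L[0]='t': occ=0, LF[0]=C('t')+0=19+0=19
L[1]='c': occ=0, LF[1]=C('c')+0=2+0=2
L[2]='i': occ=0, LF[2]=C('i')+0=7+0=7
L[3]='r': occ=0, LF[3]=C('r')+0=17+0=17
L[4]='p': occ=0, LF[4]=C('p')+0=14+0=14
L[5]='p': occ=1, LF[5]=C('p')+1=14+1=15
L[6]='p': occ=2, LF[6]=C('p')+2=14+2=16
L[7]='h': occ=0, LF[7]=C('h')+0=5+0=5
L[8]='h': occ=1, LF[8]=C('h')+1=5+1=6
L[9]='t': occ=1, LF[9]=C('t')+1=19+1=20
L[10]='i': occ=1, LF[10]=C('i')+1=7+1=8
L[11]='a': occ=0, LF[11]=C('a')+0=1+0=1
L[12]='s': occ=0, LF[12]=C('s')+0=18+0=18
L[13]='l': occ=0, LF[13]=C('l')+0=10+0=10
L[14]='e': occ=0, LF[14]=C('e')+0=3+0=3
L[15]='o': occ=0, LF[15]=C('o')+0=12+0=12
L[16]='$': occ=0, LF[16]=C('$')+0=0+0=0
L[17]='l': occ=1, LF[17]=C('l')+1=10+1=11
L[18]='o': occ=1, LF[18]=C('o')+1=12+1=13
L[19]='i': occ=2, LF[19]=C('i')+2=7+2=9
L[20]='e': occ=1, LF[20]=C('e')+1=3+1=4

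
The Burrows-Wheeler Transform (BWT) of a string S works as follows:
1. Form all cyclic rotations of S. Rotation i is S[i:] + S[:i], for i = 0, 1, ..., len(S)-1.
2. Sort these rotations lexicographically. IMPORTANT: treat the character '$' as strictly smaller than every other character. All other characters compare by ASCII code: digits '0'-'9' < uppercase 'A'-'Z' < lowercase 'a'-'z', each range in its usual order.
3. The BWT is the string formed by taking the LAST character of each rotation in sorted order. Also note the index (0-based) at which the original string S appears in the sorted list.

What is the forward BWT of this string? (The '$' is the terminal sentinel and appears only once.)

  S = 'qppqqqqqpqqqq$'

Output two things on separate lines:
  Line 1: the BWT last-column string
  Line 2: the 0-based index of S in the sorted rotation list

Answer: qqqpq$qqqqqpqp
5

Derivation:
All 14 rotations (rotation i = S[i:]+S[:i]):
  rot[0] = qppqqqqqpqqqq$
  rot[1] = ppqqqqqpqqqq$q
  rot[2] = pqqqqqpqqqq$qp
  rot[3] = qqqqqpqqqq$qpp
  rot[4] = qqqqpqqqq$qppq
  rot[5] = qqqpqqqq$qppqq
  rot[6] = qqpqqqq$qppqqq
  rot[7] = qpqqqq$qppqqqq
  rot[8] = pqqqq$qppqqqqq
  rot[9] = qqqq$qppqqqqqp
  rot[10] = qqq$qppqqqqqpq
  rot[11] = qq$qppqqqqqpqq
  rot[12] = q$qppqqqqqpqqq
  rot[13] = $qppqqqqqpqqqq
Sorted (with $ < everything):
  sorted[0] = $qppqqqqqpqqqq  (last char: 'q')
  sorted[1] = ppqqqqqpqqqq$q  (last char: 'q')
  sorted[2] = pqqqq$qppqqqqq  (last char: 'q')
  sorted[3] = pqqqqqpqqqq$qp  (last char: 'p')
  sorted[4] = q$qppqqqqqpqqq  (last char: 'q')
  sorted[5] = qppqqqqqpqqqq$  (last char: '$')
  sorted[6] = qpqqqq$qppqqqq  (last char: 'q')
  sorted[7] = qq$qppqqqqqpqq  (last char: 'q')
  sorted[8] = qqpqqqq$qppqqq  (last char: 'q')
  sorted[9] = qqq$qppqqqqqpq  (last char: 'q')
  sorted[10] = qqqpqqqq$qppqq  (last char: 'q')
  sorted[11] = qqqq$qppqqqqqp  (last char: 'p')
  sorted[12] = qqqqpqqqq$qppq  (last char: 'q')
  sorted[13] = qqqqqpqqqq$qpp  (last char: 'p')
Last column: qqqpq$qqqqqpqp
Original string S is at sorted index 5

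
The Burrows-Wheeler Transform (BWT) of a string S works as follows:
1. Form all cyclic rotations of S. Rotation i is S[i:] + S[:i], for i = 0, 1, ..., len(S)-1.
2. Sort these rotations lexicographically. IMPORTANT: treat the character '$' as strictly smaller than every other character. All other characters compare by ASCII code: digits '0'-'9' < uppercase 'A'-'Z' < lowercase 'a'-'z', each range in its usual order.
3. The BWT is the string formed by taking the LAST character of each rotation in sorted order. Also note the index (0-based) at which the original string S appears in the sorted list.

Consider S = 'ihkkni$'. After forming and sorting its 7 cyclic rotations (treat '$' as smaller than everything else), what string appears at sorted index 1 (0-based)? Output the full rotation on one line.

All 7 rotations (rotation i = S[i:]+S[:i]):
  rot[0] = ihkkni$
  rot[1] = hkkni$i
  rot[2] = kkni$ih
  rot[3] = kni$ihk
  rot[4] = ni$ihkk
  rot[5] = i$ihkkn
  rot[6] = $ihkkni
Sorted (with $ < everything):
  sorted[0] = $ihkkni
  sorted[1] = hkkni$i
  sorted[2] = i$ihkkn
  sorted[3] = ihkkni$
  sorted[4] = kkni$ih
  sorted[5] = kni$ihk
  sorted[6] = ni$ihkk
sorted[1] = hkkni$i

Answer: hkkni$i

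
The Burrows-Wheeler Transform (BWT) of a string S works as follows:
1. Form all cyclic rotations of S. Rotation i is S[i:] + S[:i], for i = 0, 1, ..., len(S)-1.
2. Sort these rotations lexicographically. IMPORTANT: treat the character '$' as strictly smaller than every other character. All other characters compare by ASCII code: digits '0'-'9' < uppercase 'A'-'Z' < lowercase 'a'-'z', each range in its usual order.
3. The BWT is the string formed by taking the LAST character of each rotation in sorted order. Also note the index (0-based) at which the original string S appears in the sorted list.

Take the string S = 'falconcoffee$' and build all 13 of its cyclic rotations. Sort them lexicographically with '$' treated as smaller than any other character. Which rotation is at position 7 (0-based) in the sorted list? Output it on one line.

All 13 rotations (rotation i = S[i:]+S[:i]):
  rot[0] = falconcoffee$
  rot[1] = alconcoffee$f
  rot[2] = lconcoffee$fa
  rot[3] = concoffee$fal
  rot[4] = oncoffee$falc
  rot[5] = ncoffee$falco
  rot[6] = coffee$falcon
  rot[7] = offee$falconc
  rot[8] = ffee$falconco
  rot[9] = fee$falconcof
  rot[10] = ee$falconcoff
  rot[11] = e$falconcoffe
  rot[12] = $falconcoffee
Sorted (with $ < everything):
  sorted[0] = $falconcoffee
  sorted[1] = alconcoffee$f
  sorted[2] = coffee$falcon
  sorted[3] = concoffee$fal
  sorted[4] = e$falconcoffe
  sorted[5] = ee$falconcoff
  sorted[6] = falconcoffee$
  sorted[7] = fee$falconcof
  sorted[8] = ffee$falconco
  sorted[9] = lconcoffee$fa
  sorted[10] = ncoffee$falco
  sorted[11] = offee$falconc
  sorted[12] = oncoffee$falc
sorted[7] = fee$falconcof

Answer: fee$falconcof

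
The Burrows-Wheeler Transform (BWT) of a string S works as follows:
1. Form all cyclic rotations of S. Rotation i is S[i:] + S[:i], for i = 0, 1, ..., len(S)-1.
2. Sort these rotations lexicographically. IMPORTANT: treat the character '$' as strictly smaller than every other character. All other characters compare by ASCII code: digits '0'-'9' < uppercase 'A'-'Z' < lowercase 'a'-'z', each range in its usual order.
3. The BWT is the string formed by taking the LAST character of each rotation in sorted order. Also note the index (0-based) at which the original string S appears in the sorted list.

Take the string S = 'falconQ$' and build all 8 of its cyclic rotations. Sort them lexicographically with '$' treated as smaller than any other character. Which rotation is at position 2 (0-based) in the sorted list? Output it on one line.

Answer: alconQ$f

Derivation:
All 8 rotations (rotation i = S[i:]+S[:i]):
  rot[0] = falconQ$
  rot[1] = alconQ$f
  rot[2] = lconQ$fa
  rot[3] = conQ$fal
  rot[4] = onQ$falc
  rot[5] = nQ$falco
  rot[6] = Q$falcon
  rot[7] = $falconQ
Sorted (with $ < everything):
  sorted[0] = $falconQ
  sorted[1] = Q$falcon
  sorted[2] = alconQ$f
  sorted[3] = conQ$fal
  sorted[4] = falconQ$
  sorted[5] = lconQ$fa
  sorted[6] = nQ$falco
  sorted[7] = onQ$falc
sorted[2] = alconQ$f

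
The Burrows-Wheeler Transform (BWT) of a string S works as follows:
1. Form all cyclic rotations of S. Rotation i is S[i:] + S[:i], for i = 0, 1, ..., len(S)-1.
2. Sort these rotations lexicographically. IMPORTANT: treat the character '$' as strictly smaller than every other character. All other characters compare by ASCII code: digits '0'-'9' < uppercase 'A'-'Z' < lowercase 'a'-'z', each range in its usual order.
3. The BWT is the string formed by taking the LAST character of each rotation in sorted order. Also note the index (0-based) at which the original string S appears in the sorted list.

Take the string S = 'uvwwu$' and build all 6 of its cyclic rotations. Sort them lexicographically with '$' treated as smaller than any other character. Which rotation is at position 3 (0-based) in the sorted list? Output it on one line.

All 6 rotations (rotation i = S[i:]+S[:i]):
  rot[0] = uvwwu$
  rot[1] = vwwu$u
  rot[2] = wwu$uv
  rot[3] = wu$uvw
  rot[4] = u$uvww
  rot[5] = $uvwwu
Sorted (with $ < everything):
  sorted[0] = $uvwwu
  sorted[1] = u$uvww
  sorted[2] = uvwwu$
  sorted[3] = vwwu$u
  sorted[4] = wu$uvw
  sorted[5] = wwu$uv
sorted[3] = vwwu$u

Answer: vwwu$u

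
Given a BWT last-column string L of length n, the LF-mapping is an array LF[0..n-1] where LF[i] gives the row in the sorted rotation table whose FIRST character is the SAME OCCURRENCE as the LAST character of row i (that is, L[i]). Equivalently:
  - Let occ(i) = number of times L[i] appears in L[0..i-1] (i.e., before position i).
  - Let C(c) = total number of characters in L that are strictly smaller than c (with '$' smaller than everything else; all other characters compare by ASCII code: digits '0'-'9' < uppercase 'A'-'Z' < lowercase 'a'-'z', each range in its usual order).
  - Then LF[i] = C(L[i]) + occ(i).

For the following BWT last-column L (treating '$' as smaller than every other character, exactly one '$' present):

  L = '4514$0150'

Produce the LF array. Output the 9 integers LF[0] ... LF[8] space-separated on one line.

Answer: 5 7 3 6 0 1 4 8 2

Derivation:
Char counts: '$':1, '0':2, '1':2, '4':2, '5':2
C (first-col start): C('$')=0, C('0')=1, C('1')=3, C('4')=5, C('5')=7
L[0]='4': occ=0, LF[0]=C('4')+0=5+0=5
L[1]='5': occ=0, LF[1]=C('5')+0=7+0=7
L[2]='1': occ=0, LF[2]=C('1')+0=3+0=3
L[3]='4': occ=1, LF[3]=C('4')+1=5+1=6
L[4]='$': occ=0, LF[4]=C('$')+0=0+0=0
L[5]='0': occ=0, LF[5]=C('0')+0=1+0=1
L[6]='1': occ=1, LF[6]=C('1')+1=3+1=4
L[7]='5': occ=1, LF[7]=C('5')+1=7+1=8
L[8]='0': occ=1, LF[8]=C('0')+1=1+1=2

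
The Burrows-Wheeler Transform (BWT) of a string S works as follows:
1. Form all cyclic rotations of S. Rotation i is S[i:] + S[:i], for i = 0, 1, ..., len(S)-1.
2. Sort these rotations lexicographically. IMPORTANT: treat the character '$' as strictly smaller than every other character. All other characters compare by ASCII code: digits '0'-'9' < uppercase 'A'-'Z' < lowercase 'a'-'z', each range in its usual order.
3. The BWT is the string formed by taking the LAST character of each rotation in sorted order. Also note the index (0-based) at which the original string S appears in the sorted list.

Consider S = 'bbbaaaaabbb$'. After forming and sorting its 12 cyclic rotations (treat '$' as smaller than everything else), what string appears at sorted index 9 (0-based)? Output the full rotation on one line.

All 12 rotations (rotation i = S[i:]+S[:i]):
  rot[0] = bbbaaaaabbb$
  rot[1] = bbaaaaabbb$b
  rot[2] = baaaaabbb$bb
  rot[3] = aaaaabbb$bbb
  rot[4] = aaaabbb$bbba
  rot[5] = aaabbb$bbbaa
  rot[6] = aabbb$bbbaaa
  rot[7] = abbb$bbbaaaa
  rot[8] = bbb$bbbaaaaa
  rot[9] = bb$bbbaaaaab
  rot[10] = b$bbbaaaaabb
  rot[11] = $bbbaaaaabbb
Sorted (with $ < everything):
  sorted[0] = $bbbaaaaabbb
  sorted[1] = aaaaabbb$bbb
  sorted[2] = aaaabbb$bbba
  sorted[3] = aaabbb$bbbaa
  sorted[4] = aabbb$bbbaaa
  sorted[5] = abbb$bbbaaaa
  sorted[6] = b$bbbaaaaabb
  sorted[7] = baaaaabbb$bb
  sorted[8] = bb$bbbaaaaab
  sorted[9] = bbaaaaabbb$b
  sorted[10] = bbb$bbbaaaaa
  sorted[11] = bbbaaaaabbb$
sorted[9] = bbaaaaabbb$b

Answer: bbaaaaabbb$b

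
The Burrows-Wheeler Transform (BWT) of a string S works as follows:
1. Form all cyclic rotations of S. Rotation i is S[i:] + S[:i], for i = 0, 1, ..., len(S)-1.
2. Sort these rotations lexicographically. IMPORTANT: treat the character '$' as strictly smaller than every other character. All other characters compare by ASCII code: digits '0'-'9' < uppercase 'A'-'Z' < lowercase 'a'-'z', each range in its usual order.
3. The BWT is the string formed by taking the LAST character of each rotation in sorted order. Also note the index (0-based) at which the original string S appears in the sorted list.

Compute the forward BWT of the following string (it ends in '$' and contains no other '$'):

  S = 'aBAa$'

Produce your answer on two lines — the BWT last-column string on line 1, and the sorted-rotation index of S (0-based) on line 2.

All 5 rotations (rotation i = S[i:]+S[:i]):
  rot[0] = aBAa$
  rot[1] = BAa$a
  rot[2] = Aa$aB
  rot[3] = a$aBA
  rot[4] = $aBAa
Sorted (with $ < everything):
  sorted[0] = $aBAa  (last char: 'a')
  sorted[1] = Aa$aB  (last char: 'B')
  sorted[2] = BAa$a  (last char: 'a')
  sorted[3] = a$aBA  (last char: 'A')
  sorted[4] = aBAa$  (last char: '$')
Last column: aBaA$
Original string S is at sorted index 4

Answer: aBaA$
4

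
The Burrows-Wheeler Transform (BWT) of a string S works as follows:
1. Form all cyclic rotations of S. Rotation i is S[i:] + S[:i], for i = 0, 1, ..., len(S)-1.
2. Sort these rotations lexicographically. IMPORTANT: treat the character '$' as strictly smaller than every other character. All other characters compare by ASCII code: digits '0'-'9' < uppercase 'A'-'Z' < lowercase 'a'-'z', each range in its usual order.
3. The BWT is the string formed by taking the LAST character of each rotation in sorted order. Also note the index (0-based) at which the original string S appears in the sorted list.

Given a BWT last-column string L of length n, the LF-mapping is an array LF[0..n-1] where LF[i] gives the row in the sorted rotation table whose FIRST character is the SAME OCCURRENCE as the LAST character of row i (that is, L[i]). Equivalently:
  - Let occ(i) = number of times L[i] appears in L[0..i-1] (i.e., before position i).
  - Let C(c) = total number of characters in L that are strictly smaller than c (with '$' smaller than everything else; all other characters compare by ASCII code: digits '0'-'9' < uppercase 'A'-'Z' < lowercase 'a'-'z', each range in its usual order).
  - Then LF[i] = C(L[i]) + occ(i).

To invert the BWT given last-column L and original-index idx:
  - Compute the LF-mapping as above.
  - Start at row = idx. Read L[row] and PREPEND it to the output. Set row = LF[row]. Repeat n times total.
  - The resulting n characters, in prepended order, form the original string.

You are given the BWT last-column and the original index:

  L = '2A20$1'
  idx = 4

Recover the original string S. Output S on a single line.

LF mapping: 3 5 4 1 0 2
Walk LF starting at row 4, prepending L[row]:
  step 1: row=4, L[4]='$', prepend. Next row=LF[4]=0
  step 2: row=0, L[0]='2', prepend. Next row=LF[0]=3
  step 3: row=3, L[3]='0', prepend. Next row=LF[3]=1
  step 4: row=1, L[1]='A', prepend. Next row=LF[1]=5
  step 5: row=5, L[5]='1', prepend. Next row=LF[5]=2
  step 6: row=2, L[2]='2', prepend. Next row=LF[2]=4
Reversed output: 21A02$

Answer: 21A02$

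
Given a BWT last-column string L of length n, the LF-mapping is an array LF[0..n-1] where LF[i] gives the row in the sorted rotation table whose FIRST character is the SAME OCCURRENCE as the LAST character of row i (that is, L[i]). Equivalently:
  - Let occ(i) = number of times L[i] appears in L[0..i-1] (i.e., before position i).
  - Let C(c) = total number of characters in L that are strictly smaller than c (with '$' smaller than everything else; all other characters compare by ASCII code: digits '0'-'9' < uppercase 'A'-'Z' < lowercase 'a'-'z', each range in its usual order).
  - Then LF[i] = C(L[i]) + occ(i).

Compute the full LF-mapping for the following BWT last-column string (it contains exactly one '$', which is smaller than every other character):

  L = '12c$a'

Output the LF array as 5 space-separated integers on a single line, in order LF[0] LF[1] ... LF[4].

Answer: 1 2 4 0 3

Derivation:
Char counts: '$':1, '1':1, '2':1, 'a':1, 'c':1
C (first-col start): C('$')=0, C('1')=1, C('2')=2, C('a')=3, C('c')=4
L[0]='1': occ=0, LF[0]=C('1')+0=1+0=1
L[1]='2': occ=0, LF[1]=C('2')+0=2+0=2
L[2]='c': occ=0, LF[2]=C('c')+0=4+0=4
L[3]='$': occ=0, LF[3]=C('$')+0=0+0=0
L[4]='a': occ=0, LF[4]=C('a')+0=3+0=3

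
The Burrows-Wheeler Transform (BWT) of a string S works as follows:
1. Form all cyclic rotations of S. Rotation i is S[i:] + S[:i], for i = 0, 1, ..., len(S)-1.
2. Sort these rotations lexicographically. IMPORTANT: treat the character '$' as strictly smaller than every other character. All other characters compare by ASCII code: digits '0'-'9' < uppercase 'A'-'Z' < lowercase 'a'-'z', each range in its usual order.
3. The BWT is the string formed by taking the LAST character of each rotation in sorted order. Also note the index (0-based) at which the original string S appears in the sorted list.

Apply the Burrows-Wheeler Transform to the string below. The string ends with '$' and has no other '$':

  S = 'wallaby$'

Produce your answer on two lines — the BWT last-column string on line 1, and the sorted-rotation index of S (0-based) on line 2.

Answer: ylwala$b
6

Derivation:
All 8 rotations (rotation i = S[i:]+S[:i]):
  rot[0] = wallaby$
  rot[1] = allaby$w
  rot[2] = llaby$wa
  rot[3] = laby$wal
  rot[4] = aby$wall
  rot[5] = by$walla
  rot[6] = y$wallab
  rot[7] = $wallaby
Sorted (with $ < everything):
  sorted[0] = $wallaby  (last char: 'y')
  sorted[1] = aby$wall  (last char: 'l')
  sorted[2] = allaby$w  (last char: 'w')
  sorted[3] = by$walla  (last char: 'a')
  sorted[4] = laby$wal  (last char: 'l')
  sorted[5] = llaby$wa  (last char: 'a')
  sorted[6] = wallaby$  (last char: '$')
  sorted[7] = y$wallab  (last char: 'b')
Last column: ylwala$b
Original string S is at sorted index 6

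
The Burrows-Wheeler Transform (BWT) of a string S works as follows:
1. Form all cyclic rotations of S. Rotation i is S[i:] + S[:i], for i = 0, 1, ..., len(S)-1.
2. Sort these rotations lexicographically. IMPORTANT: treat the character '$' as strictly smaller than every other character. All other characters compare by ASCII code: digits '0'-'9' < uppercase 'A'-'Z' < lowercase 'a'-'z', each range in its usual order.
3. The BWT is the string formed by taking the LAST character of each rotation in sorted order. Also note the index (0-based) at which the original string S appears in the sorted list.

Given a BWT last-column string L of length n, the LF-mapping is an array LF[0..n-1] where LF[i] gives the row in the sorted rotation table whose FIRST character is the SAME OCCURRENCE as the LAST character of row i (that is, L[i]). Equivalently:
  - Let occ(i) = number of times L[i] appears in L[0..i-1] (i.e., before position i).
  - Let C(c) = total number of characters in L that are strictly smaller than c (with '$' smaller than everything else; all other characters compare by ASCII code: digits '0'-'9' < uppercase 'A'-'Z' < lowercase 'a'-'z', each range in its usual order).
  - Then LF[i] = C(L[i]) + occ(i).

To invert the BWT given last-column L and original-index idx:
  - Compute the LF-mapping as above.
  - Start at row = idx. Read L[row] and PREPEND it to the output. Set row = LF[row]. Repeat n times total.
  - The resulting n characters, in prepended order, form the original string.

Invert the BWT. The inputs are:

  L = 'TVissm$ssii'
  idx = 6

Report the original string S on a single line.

LF mapping: 1 2 3 7 8 6 0 9 10 4 5
Walk LF starting at row 6, prepending L[row]:
  step 1: row=6, L[6]='$', prepend. Next row=LF[6]=0
  step 2: row=0, L[0]='T', prepend. Next row=LF[0]=1
  step 3: row=1, L[1]='V', prepend. Next row=LF[1]=2
  step 4: row=2, L[2]='i', prepend. Next row=LF[2]=3
  step 5: row=3, L[3]='s', prepend. Next row=LF[3]=7
  step 6: row=7, L[7]='s', prepend. Next row=LF[7]=9
  step 7: row=9, L[9]='i', prepend. Next row=LF[9]=4
  step 8: row=4, L[4]='s', prepend. Next row=LF[4]=8
  step 9: row=8, L[8]='s', prepend. Next row=LF[8]=10
  step 10: row=10, L[10]='i', prepend. Next row=LF[10]=5
  step 11: row=5, L[5]='m', prepend. Next row=LF[5]=6
Reversed output: mississiVT$

Answer: mississiVT$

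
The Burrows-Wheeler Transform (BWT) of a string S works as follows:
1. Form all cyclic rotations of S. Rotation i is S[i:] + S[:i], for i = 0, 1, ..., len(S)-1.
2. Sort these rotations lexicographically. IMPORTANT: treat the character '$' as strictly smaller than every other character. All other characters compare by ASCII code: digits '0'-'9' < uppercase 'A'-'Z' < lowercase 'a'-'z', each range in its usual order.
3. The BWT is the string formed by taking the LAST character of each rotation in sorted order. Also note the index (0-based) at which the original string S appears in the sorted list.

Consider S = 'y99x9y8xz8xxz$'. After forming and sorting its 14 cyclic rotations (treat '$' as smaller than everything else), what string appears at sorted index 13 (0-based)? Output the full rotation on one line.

All 14 rotations (rotation i = S[i:]+S[:i]):
  rot[0] = y99x9y8xz8xxz$
  rot[1] = 99x9y8xz8xxz$y
  rot[2] = 9x9y8xz8xxz$y9
  rot[3] = x9y8xz8xxz$y99
  rot[4] = 9y8xz8xxz$y99x
  rot[5] = y8xz8xxz$y99x9
  rot[6] = 8xz8xxz$y99x9y
  rot[7] = xz8xxz$y99x9y8
  rot[8] = z8xxz$y99x9y8x
  rot[9] = 8xxz$y99x9y8xz
  rot[10] = xxz$y99x9y8xz8
  rot[11] = xz$y99x9y8xz8x
  rot[12] = z$y99x9y8xz8xx
  rot[13] = $y99x9y8xz8xxz
Sorted (with $ < everything):
  sorted[0] = $y99x9y8xz8xxz
  sorted[1] = 8xxz$y99x9y8xz
  sorted[2] = 8xz8xxz$y99x9y
  sorted[3] = 99x9y8xz8xxz$y
  sorted[4] = 9x9y8xz8xxz$y9
  sorted[5] = 9y8xz8xxz$y99x
  sorted[6] = x9y8xz8xxz$y99
  sorted[7] = xxz$y99x9y8xz8
  sorted[8] = xz$y99x9y8xz8x
  sorted[9] = xz8xxz$y99x9y8
  sorted[10] = y8xz8xxz$y99x9
  sorted[11] = y99x9y8xz8xxz$
  sorted[12] = z$y99x9y8xz8xx
  sorted[13] = z8xxz$y99x9y8x
sorted[13] = z8xxz$y99x9y8x

Answer: z8xxz$y99x9y8x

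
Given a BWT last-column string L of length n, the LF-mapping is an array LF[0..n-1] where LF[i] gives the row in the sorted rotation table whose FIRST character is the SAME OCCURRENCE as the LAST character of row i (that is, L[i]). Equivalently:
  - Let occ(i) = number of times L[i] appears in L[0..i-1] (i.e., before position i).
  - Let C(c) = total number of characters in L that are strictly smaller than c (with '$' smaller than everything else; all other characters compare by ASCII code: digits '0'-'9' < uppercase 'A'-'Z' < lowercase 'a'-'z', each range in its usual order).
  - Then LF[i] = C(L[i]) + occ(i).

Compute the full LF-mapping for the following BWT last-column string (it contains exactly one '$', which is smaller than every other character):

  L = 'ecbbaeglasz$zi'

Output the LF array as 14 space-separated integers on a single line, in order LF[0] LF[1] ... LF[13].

Char counts: '$':1, 'a':2, 'b':2, 'c':1, 'e':2, 'g':1, 'i':1, 'l':1, 's':1, 'z':2
C (first-col start): C('$')=0, C('a')=1, C('b')=3, C('c')=5, C('e')=6, C('g')=8, C('i')=9, C('l')=10, C('s')=11, C('z')=12
L[0]='e': occ=0, LF[0]=C('e')+0=6+0=6
L[1]='c': occ=0, LF[1]=C('c')+0=5+0=5
L[2]='b': occ=0, LF[2]=C('b')+0=3+0=3
L[3]='b': occ=1, LF[3]=C('b')+1=3+1=4
L[4]='a': occ=0, LF[4]=C('a')+0=1+0=1
L[5]='e': occ=1, LF[5]=C('e')+1=6+1=7
L[6]='g': occ=0, LF[6]=C('g')+0=8+0=8
L[7]='l': occ=0, LF[7]=C('l')+0=10+0=10
L[8]='a': occ=1, LF[8]=C('a')+1=1+1=2
L[9]='s': occ=0, LF[9]=C('s')+0=11+0=11
L[10]='z': occ=0, LF[10]=C('z')+0=12+0=12
L[11]='$': occ=0, LF[11]=C('$')+0=0+0=0
L[12]='z': occ=1, LF[12]=C('z')+1=12+1=13
L[13]='i': occ=0, LF[13]=C('i')+0=9+0=9

Answer: 6 5 3 4 1 7 8 10 2 11 12 0 13 9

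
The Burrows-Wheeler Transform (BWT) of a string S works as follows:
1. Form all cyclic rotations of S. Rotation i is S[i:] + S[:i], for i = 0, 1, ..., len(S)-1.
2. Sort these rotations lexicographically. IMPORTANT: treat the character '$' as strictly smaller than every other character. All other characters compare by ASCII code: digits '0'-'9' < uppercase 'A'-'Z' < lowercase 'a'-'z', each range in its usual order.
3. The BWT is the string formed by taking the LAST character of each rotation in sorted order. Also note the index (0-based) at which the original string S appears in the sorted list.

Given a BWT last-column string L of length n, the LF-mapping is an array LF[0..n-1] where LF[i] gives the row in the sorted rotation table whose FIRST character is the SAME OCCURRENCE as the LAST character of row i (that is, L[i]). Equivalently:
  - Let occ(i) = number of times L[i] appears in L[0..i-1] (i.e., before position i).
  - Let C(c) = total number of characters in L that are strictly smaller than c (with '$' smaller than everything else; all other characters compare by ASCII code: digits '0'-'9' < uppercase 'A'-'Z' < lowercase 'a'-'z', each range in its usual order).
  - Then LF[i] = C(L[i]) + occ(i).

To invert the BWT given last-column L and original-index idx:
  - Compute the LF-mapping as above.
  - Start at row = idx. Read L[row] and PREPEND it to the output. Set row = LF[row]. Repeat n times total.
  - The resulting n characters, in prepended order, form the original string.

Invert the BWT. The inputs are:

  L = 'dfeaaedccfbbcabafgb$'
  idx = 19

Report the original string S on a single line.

Answer: gfcbeaaebcbffaadbcd$

Derivation:
LF mapping: 12 16 14 1 2 15 13 9 10 17 5 6 11 3 7 4 18 19 8 0
Walk LF starting at row 19, prepending L[row]:
  step 1: row=19, L[19]='$', prepend. Next row=LF[19]=0
  step 2: row=0, L[0]='d', prepend. Next row=LF[0]=12
  step 3: row=12, L[12]='c', prepend. Next row=LF[12]=11
  step 4: row=11, L[11]='b', prepend. Next row=LF[11]=6
  step 5: row=6, L[6]='d', prepend. Next row=LF[6]=13
  step 6: row=13, L[13]='a', prepend. Next row=LF[13]=3
  step 7: row=3, L[3]='a', prepend. Next row=LF[3]=1
  step 8: row=1, L[1]='f', prepend. Next row=LF[1]=16
  step 9: row=16, L[16]='f', prepend. Next row=LF[16]=18
  step 10: row=18, L[18]='b', prepend. Next row=LF[18]=8
  step 11: row=8, L[8]='c', prepend. Next row=LF[8]=10
  step 12: row=10, L[10]='b', prepend. Next row=LF[10]=5
  step 13: row=5, L[5]='e', prepend. Next row=LF[5]=15
  step 14: row=15, L[15]='a', prepend. Next row=LF[15]=4
  step 15: row=4, L[4]='a', prepend. Next row=LF[4]=2
  step 16: row=2, L[2]='e', prepend. Next row=LF[2]=14
  step 17: row=14, L[14]='b', prepend. Next row=LF[14]=7
  step 18: row=7, L[7]='c', prepend. Next row=LF[7]=9
  step 19: row=9, L[9]='f', prepend. Next row=LF[9]=17
  step 20: row=17, L[17]='g', prepend. Next row=LF[17]=19
Reversed output: gfcbeaaebcbffaadbcd$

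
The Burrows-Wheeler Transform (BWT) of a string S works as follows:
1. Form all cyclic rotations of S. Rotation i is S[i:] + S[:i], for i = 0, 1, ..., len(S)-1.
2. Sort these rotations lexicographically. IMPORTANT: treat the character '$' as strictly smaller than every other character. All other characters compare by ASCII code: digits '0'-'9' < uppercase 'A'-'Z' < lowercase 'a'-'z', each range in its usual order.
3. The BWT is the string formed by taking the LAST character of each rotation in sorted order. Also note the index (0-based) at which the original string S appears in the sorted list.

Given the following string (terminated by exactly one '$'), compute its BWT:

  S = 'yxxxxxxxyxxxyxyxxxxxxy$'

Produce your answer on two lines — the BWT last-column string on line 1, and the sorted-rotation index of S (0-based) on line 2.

All 23 rotations (rotation i = S[i:]+S[:i]):
  rot[0] = yxxxxxxxyxxxyxyxxxxxxy$
  rot[1] = xxxxxxxyxxxyxyxxxxxxy$y
  rot[2] = xxxxxxyxxxyxyxxxxxxy$yx
  rot[3] = xxxxxyxxxyxyxxxxxxy$yxx
  rot[4] = xxxxyxxxyxyxxxxxxy$yxxx
  rot[5] = xxxyxxxyxyxxxxxxy$yxxxx
  rot[6] = xxyxxxyxyxxxxxxy$yxxxxx
  rot[7] = xyxxxyxyxxxxxxy$yxxxxxx
  rot[8] = yxxxyxyxxxxxxy$yxxxxxxx
  rot[9] = xxxyxyxxxxxxy$yxxxxxxxy
  rot[10] = xxyxyxxxxxxy$yxxxxxxxyx
  rot[11] = xyxyxxxxxxy$yxxxxxxxyxx
  rot[12] = yxyxxxxxxy$yxxxxxxxyxxx
  rot[13] = xyxxxxxxy$yxxxxxxxyxxxy
  rot[14] = yxxxxxxy$yxxxxxxxyxxxyx
  rot[15] = xxxxxxy$yxxxxxxxyxxxyxy
  rot[16] = xxxxxy$yxxxxxxxyxxxyxyx
  rot[17] = xxxxy$yxxxxxxxyxxxyxyxx
  rot[18] = xxxy$yxxxxxxxyxxxyxyxxx
  rot[19] = xxy$yxxxxxxxyxxxyxyxxxx
  rot[20] = xy$yxxxxxxxyxxxyxyxxxxx
  rot[21] = y$yxxxxxxxyxxxyxyxxxxxx
  rot[22] = $yxxxxxxxyxxxyxyxxxxxxy
Sorted (with $ < everything):
  sorted[0] = $yxxxxxxxyxxxyxyxxxxxxy  (last char: 'y')
  sorted[1] = xxxxxxxyxxxyxyxxxxxxy$y  (last char: 'y')
  sorted[2] = xxxxxxy$yxxxxxxxyxxxyxy  (last char: 'y')
  sorted[3] = xxxxxxyxxxyxyxxxxxxy$yx  (last char: 'x')
  sorted[4] = xxxxxy$yxxxxxxxyxxxyxyx  (last char: 'x')
  sorted[5] = xxxxxyxxxyxyxxxxxxy$yxx  (last char: 'x')
  sorted[6] = xxxxy$yxxxxxxxyxxxyxyxx  (last char: 'x')
  sorted[7] = xxxxyxxxyxyxxxxxxy$yxxx  (last char: 'x')
  sorted[8] = xxxy$yxxxxxxxyxxxyxyxxx  (last char: 'x')
  sorted[9] = xxxyxxxyxyxxxxxxy$yxxxx  (last char: 'x')
  sorted[10] = xxxyxyxxxxxxy$yxxxxxxxy  (last char: 'y')
  sorted[11] = xxy$yxxxxxxxyxxxyxyxxxx  (last char: 'x')
  sorted[12] = xxyxxxyxyxxxxxxy$yxxxxx  (last char: 'x')
  sorted[13] = xxyxyxxxxxxy$yxxxxxxxyx  (last char: 'x')
  sorted[14] = xy$yxxxxxxxyxxxyxyxxxxx  (last char: 'x')
  sorted[15] = xyxxxxxxy$yxxxxxxxyxxxy  (last char: 'y')
  sorted[16] = xyxxxyxyxxxxxxy$yxxxxxx  (last char: 'x')
  sorted[17] = xyxyxxxxxxy$yxxxxxxxyxx  (last char: 'x')
  sorted[18] = y$yxxxxxxxyxxxyxyxxxxxx  (last char: 'x')
  sorted[19] = yxxxxxxxyxxxyxyxxxxxxy$  (last char: '$')
  sorted[20] = yxxxxxxy$yxxxxxxxyxxxyx  (last char: 'x')
  sorted[21] = yxxxyxyxxxxxxy$yxxxxxxx  (last char: 'x')
  sorted[22] = yxyxxxxxxy$yxxxxxxxyxxx  (last char: 'x')
Last column: yyyxxxxxxxyxxxxyxxx$xxx
Original string S is at sorted index 19

Answer: yyyxxxxxxxyxxxxyxxx$xxx
19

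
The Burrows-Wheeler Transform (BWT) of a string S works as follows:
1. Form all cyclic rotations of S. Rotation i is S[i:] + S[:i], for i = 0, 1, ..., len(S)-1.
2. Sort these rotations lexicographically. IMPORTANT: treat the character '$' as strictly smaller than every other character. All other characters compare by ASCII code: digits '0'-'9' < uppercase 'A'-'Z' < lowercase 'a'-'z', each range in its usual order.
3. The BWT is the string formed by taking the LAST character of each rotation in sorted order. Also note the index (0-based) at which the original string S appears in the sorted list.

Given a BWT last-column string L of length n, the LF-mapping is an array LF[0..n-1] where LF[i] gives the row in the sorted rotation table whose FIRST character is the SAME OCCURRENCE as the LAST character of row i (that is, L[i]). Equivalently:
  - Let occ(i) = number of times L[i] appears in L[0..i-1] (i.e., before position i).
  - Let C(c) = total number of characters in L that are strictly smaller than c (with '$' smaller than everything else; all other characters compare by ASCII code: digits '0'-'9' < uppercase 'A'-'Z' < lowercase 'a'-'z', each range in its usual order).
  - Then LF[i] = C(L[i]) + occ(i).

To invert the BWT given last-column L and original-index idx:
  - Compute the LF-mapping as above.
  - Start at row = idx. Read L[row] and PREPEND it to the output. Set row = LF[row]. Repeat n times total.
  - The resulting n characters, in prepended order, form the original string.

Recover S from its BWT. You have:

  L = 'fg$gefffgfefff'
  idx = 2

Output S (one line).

Answer: efgfgefffffgf$

Derivation:
LF mapping: 3 11 0 12 1 4 5 6 13 7 2 8 9 10
Walk LF starting at row 2, prepending L[row]:
  step 1: row=2, L[2]='$', prepend. Next row=LF[2]=0
  step 2: row=0, L[0]='f', prepend. Next row=LF[0]=3
  step 3: row=3, L[3]='g', prepend. Next row=LF[3]=12
  step 4: row=12, L[12]='f', prepend. Next row=LF[12]=9
  step 5: row=9, L[9]='f', prepend. Next row=LF[9]=7
  step 6: row=7, L[7]='f', prepend. Next row=LF[7]=6
  step 7: row=6, L[6]='f', prepend. Next row=LF[6]=5
  step 8: row=5, L[5]='f', prepend. Next row=LF[5]=4
  step 9: row=4, L[4]='e', prepend. Next row=LF[4]=1
  step 10: row=1, L[1]='g', prepend. Next row=LF[1]=11
  step 11: row=11, L[11]='f', prepend. Next row=LF[11]=8
  step 12: row=8, L[8]='g', prepend. Next row=LF[8]=13
  step 13: row=13, L[13]='f', prepend. Next row=LF[13]=10
  step 14: row=10, L[10]='e', prepend. Next row=LF[10]=2
Reversed output: efgfgefffffgf$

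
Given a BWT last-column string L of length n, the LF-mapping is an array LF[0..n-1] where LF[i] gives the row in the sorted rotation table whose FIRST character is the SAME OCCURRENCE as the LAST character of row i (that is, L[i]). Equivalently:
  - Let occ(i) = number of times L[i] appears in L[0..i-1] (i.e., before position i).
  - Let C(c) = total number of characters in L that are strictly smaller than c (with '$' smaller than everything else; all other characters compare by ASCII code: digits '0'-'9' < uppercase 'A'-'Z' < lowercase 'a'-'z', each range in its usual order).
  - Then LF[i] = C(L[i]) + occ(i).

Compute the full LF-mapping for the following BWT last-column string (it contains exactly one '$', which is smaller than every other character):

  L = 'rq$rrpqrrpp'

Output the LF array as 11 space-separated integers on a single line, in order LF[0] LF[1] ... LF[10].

Char counts: '$':1, 'p':3, 'q':2, 'r':5
C (first-col start): C('$')=0, C('p')=1, C('q')=4, C('r')=6
L[0]='r': occ=0, LF[0]=C('r')+0=6+0=6
L[1]='q': occ=0, LF[1]=C('q')+0=4+0=4
L[2]='$': occ=0, LF[2]=C('$')+0=0+0=0
L[3]='r': occ=1, LF[3]=C('r')+1=6+1=7
L[4]='r': occ=2, LF[4]=C('r')+2=6+2=8
L[5]='p': occ=0, LF[5]=C('p')+0=1+0=1
L[6]='q': occ=1, LF[6]=C('q')+1=4+1=5
L[7]='r': occ=3, LF[7]=C('r')+3=6+3=9
L[8]='r': occ=4, LF[8]=C('r')+4=6+4=10
L[9]='p': occ=1, LF[9]=C('p')+1=1+1=2
L[10]='p': occ=2, LF[10]=C('p')+2=1+2=3

Answer: 6 4 0 7 8 1 5 9 10 2 3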